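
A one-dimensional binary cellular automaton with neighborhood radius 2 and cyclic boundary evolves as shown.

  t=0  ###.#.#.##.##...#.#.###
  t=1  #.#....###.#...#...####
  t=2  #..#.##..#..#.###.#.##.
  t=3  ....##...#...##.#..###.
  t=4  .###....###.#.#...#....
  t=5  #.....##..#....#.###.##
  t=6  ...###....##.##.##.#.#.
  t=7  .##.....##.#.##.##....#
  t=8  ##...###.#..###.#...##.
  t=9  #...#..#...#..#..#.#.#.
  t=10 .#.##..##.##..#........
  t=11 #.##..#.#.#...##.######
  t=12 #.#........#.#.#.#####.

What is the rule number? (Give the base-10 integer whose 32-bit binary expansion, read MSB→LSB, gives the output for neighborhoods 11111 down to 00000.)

2697505055

  #####|#  b31=1 t=0,i=0
  ####.|.  b30=0 t=0,i=1
  ###.#|#  b29=1 t=0,i=2
  ###..|.  b28=0 t=3,i=21
  ##.##|.  b27=0 t=0,i=10
  ##.#.|.  b26=0 t=0,i=3
  ##..#|.  b25=0 t=2,i=7
  ##...|.  b24=0 t=0,i=13
  #.###|#  b23=1 t=0,i=20
  #.##.|#  b22=1 t=0,i=8
  #.#.#|.  b21=0 t=0,i=4
  #.#..|.  b20=0 t=1,i=2
  #..##|#  b19=1 t=3,i=18
  #..#.|.  b18=0 t=2,i=2
  #...#|.  b17=0 t=0,i=14
  #....|.  b16=0 t=1,i=4
  .####|#  b15=1 t=0,i=21
  .###.|.  b14=0 t=1,i=8
  .##.#|#  b13=1 t=0,i=9
  .##..|.  b12=0 t=0,i=12
  .#.##|#  b11=1 t=0,i=7
  .#.#.|.  b10=0 t=0,i=5
  .#..#|.  b9=0 t=2,i=1
  .#...|#  b8=1 t=1,i=3
  ..###|.  b7=0 t=1,i=7
  ..##.|.  b6=0 t=3,i=4
  ..#.#|.  b5=0 t=0,i=16
  ..#..|#  b4=1 t=1,i=15
  ...##|#  b3=1 t=1,i=6
  ...#.|#  b2=1 t=0,i=15
  ....#|#  b1=1 t=1,i=5
  .....|#  b0=1 t=3,i=1
  bits 10100000110010001010100100011111 = 2697505055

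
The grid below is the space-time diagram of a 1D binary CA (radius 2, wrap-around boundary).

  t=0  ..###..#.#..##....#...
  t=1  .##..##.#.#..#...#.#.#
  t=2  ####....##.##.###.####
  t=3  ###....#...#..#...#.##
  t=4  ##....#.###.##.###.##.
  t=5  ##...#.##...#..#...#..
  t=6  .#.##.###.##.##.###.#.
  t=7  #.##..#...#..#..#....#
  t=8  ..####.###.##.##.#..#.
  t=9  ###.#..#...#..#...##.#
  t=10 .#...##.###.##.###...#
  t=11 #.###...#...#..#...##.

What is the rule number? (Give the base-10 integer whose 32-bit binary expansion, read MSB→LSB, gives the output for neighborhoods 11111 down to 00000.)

  [31] ##### => #  t=2,i=0
  [30] ####. => #  t=2,i=2
  [29] ###.# => .  t=2,i=16
  [28] ###.. => .  t=0,i=4
  [27] ##.## => .  t=2,i=10
  [26] ##.#. => .  t=1,i=7
  [25] ##..# => #  t=0,i=5
  [24] ##... => .  t=0,i=14
  [23] #.### => #  t=2,i=14
  [22] #.##. => #  t=1,i=1
  [21] #.#.# => #  t=1,i=8
  [20] #.#.. => .  t=0,i=9
  [19] #..## => .  t=0,i=11
  [18] #..#. => #  t=0,i=6
  [17] #...# => #  t=1,i=15
  [16] #.... => .  t=0,i=15
  [15] .#### => .  t=2,i=19
  [14] .###. => .  t=0,i=3
  [13] .##.# => .  t=1,i=6
  [12] .##.. => #  t=0,i=13
  [11] .#.## => #  t=1,i=0
  [10] .#.#. => #  t=0,i=8
  [9] .#..# => #  t=0,i=10
  [8] .#... => #  t=0,i=19
  [7] ..### => #  t=0,i=2
  [6] ..##. => .  t=0,i=12
  [5] ..#.# => .  t=0,i=7
  [4] ..#.. => .  t=0,i=18
  [3] ...## => #  t=0,i=1
  [2] ...#. => #  t=0,i=17
  [1] ....# => .  t=0,i=0
  [0] ..... => #  t=0,i=21
  bits 11000010111001100001111110001101 = 3269861261

3269861261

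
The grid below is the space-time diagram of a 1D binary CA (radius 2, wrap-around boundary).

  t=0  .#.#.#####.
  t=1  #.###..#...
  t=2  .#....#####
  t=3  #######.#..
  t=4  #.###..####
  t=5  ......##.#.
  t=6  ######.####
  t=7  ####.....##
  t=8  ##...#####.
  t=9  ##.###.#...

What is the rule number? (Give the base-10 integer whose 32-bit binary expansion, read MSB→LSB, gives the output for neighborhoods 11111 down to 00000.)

2222931871

  #####|#  b31=1 t=0,i=7
  ####.|.  b30=0 t=0,i=8
  ###.#|.  b29=0 t=2,i=10
  ###..|.  b28=0 t=0,i=9
  ##.##|.  b27=0 t=4,i=1
  ##.#.|#  b26=1 t=2,i=0
  ##..#|.  b25=0 t=0,i=10
  ##...|.  b24=0 t=7,i=4
  #.###|.  b23=0 t=0,i=5
  #.##.|#  b22=1 t=8,i=0
  #.#.#|#  b21=1 t=0,i=3
  #.#..|#  b20=1 t=2,i=1
  #..##|#  b19=1 t=3,i=10
  #..#.|#  b18=1 t=0,i=0
  #...#|#  b17=1 t=1,i=9
  #....|#  b16=1 t=2,i=3
  .####|.  b15=0 t=0,i=6
  .###.|.  b14=0 t=1,i=3
  .##.#|#  b13=1 t=5,i=7
  .##..|#  b12=1 t=8,i=1
  .#.##|#  b11=1 t=0,i=4
  .#.#.|#  b10=1 t=0,i=2
  .#..#|#  b9=1 t=3,i=9
  .#...|#  b8=1 t=1,i=8
  ..###|#  b7=1 t=2,i=6
  ..##.|.  b6=0 t=5,i=6
  ..#.#|.  b5=0 t=0,i=1
  ..#..|#  b4=1 t=1,i=7
  ...##|#  b3=1 t=2,i=5
  ...#.|#  b2=1 t=1,i=10
  ....#|#  b1=1 t=2,i=4
  .....|#  b0=1 t=5,i=1
  bits 10000100011111110011111110011111 = 2222931871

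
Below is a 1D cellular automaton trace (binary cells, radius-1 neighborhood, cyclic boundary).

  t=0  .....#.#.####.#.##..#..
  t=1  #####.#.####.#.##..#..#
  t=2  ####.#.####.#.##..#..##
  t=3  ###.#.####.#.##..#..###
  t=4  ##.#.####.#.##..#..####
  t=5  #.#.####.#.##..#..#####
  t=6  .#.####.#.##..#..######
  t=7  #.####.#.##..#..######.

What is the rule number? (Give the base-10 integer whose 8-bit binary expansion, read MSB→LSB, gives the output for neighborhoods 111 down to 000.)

171

  ###|#  b7=1 t=0,i=10
  ##.|.  b6=0 t=0,i=12
  #.#|#  b5=1 t=0,i=6
  #..|.  b4=0 t=0,i=18
  .##|#  b3=1 t=0,i=9
  .#.|.  b2=0 t=0,i=5
  ..#|#  b1=1 t=0,i=4
  ...|#  b0=1 t=0,i=0
  bits 10101011 = 171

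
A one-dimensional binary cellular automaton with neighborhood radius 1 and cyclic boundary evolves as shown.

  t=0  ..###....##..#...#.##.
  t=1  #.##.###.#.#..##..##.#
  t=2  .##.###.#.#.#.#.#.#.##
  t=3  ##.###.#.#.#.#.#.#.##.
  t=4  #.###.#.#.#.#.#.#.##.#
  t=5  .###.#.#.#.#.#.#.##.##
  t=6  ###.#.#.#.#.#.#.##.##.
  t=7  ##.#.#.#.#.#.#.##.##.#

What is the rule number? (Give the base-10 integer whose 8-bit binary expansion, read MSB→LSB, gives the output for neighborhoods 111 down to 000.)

  ### -> #   bit 7 = 1  t=0,i=3
  ##. -> .   bit 6 = 0  t=0,i=4
  #.# -> #   bit 5 = 1  t=0,i=18
  #.. -> #   bit 4 = 1  t=0,i=5
  .## -> #   bit 3 = 1  t=0,i=2
  .#. -> .   bit 2 = 0  t=0,i=13
  ..# -> .   bit 1 = 0  t=0,i=1
  ... -> #   bit 0 = 1  t=0,i=0
  bits 10111001 = 185

185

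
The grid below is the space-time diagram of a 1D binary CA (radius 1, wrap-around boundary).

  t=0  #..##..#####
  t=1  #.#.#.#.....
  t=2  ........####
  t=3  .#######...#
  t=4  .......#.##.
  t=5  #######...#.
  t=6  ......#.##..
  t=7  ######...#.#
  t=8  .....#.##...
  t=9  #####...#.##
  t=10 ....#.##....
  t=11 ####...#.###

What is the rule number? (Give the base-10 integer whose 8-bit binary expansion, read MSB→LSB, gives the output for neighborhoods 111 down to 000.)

67

  [7] ### => .  t=0,i=8
  [6] ##. => #  t=0,i=0
  [5] #.# => .  t=1,i=1
  [4] #.. => .  t=0,i=1
  [3] .## => .  t=0,i=3
  [2] .#. => .  t=1,i=0
  [1] ..# => #  t=0,i=2
  [0] ... => #  t=1,i=8
  bits 01000011 = 67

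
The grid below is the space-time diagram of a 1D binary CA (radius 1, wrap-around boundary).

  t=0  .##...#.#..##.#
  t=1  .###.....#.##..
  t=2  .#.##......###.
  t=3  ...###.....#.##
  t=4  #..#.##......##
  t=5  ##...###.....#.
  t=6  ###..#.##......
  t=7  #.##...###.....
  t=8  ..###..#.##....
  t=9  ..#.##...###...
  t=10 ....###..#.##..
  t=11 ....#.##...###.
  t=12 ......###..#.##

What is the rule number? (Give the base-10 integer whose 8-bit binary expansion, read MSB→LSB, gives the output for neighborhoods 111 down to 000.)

88

  ### -> .   bit 7 = 0  t=1,i=2
  ##. -> #   bit 6 = 1  t=0,i=2
  #.# -> .   bit 5 = 0  t=0,i=0
  #.. -> #   bit 4 = 1  t=0,i=3
  .## -> #   bit 3 = 1  t=0,i=1
  .#. -> .   bit 2 = 0  t=0,i=6
  ..# -> .   bit 1 = 0  t=0,i=5
  ... -> .   bit 0 = 0  t=0,i=4
  bits 01011000 = 88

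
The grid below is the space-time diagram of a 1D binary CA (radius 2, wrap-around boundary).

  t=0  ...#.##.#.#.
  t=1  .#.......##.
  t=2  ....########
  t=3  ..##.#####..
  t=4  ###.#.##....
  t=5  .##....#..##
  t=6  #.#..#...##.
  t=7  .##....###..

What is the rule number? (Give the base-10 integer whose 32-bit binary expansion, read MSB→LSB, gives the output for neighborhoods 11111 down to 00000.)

2853885003

  #####|#  b31=1 t=2,i=6
  ####.|.  b30=0 t=2,i=10
  ###.#|#  b29=1 t=4,i=2
  ###..|.  b28=0 t=2,i=11
  ##.##|#  b27=1 t=3,i=4
  ##.#.|.  b26=0 t=0,i=7
  ##..#|#  b25=1 t=1,i=11
  ##...|.  b24=0 t=2,i=0
  #.###|.  b23=0 t=3,i=5
  #.##.|.  b22=0 t=0,i=5
  #.#.#|.  b21=0 t=0,i=8
  #.#..|#  b20=1 t=0,i=10
  #..##|#  b19=1 t=5,i=9
  #..#.|.  b18=0 t=1,i=0
  #...#|#  b17=1 t=6,i=7
  #....|.  b16=0 t=0,i=0
  .####|#  b15=1 t=2,i=5
  .###.|#  b14=1 t=4,i=1
  .##.#|.  b13=0 t=0,i=6
  .##..|#  b12=1 t=1,i=10
  .#.##|.  b11=0 t=0,i=4
  .#.#.|#  b10=1 t=0,i=9
  .#..#|.  b9=0 t=5,i=8
  .#...|.  b8=0 t=0,i=11
  ..###|.  b7=0 t=2,i=4
  ..##.|#  b6=1 t=1,i=9
  ..#.#|.  b5=0 t=0,i=3
  ..#..|.  b4=0 t=1,i=1
  ...##|#  b3=1 t=1,i=8
  ...#.|.  b2=0 t=0,i=2
  ....#|#  b1=1 t=0,i=1
  .....|#  b0=1 t=1,i=4
  bits 10101010000110101101010001001011 = 2853885003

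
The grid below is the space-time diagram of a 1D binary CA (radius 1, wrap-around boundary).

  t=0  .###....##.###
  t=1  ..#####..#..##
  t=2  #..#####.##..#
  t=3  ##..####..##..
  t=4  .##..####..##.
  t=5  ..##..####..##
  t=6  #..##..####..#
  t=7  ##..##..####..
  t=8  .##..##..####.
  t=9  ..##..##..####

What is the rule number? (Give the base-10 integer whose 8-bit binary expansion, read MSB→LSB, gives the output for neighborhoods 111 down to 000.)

  [7] ### => #  t=0,i=2
  [6] ##. => #  t=0,i=3
  [5] #.# => .  t=0,i=0
  [4] #.. => #  t=0,i=4
  [3] .## => .  t=0,i=1
  [2] .#. => #  t=1,i=9
  [1] ..# => .  t=0,i=7
  [0] ... => #  t=0,i=5
  bits 11010101 = 213

213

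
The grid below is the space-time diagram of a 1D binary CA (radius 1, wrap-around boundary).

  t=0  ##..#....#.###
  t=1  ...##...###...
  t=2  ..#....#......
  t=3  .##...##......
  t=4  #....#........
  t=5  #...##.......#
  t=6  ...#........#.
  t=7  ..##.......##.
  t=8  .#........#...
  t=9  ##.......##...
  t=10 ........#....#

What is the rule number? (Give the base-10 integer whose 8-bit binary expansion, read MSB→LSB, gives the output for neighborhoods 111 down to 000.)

  ###|.  b7=0 t=0,i=0
  ##.|.  b6=0 t=0,i=1
  #.#|#  b5=1 t=0,i=10
  #..|.  b4=0 t=0,i=2
  .##|.  b3=0 t=0,i=11
  .#.|#  b2=1 t=0,i=4
  ..#|#  b1=1 t=0,i=3
  ...|.  b0=0 t=0,i=6
  bits 00100110 = 38

38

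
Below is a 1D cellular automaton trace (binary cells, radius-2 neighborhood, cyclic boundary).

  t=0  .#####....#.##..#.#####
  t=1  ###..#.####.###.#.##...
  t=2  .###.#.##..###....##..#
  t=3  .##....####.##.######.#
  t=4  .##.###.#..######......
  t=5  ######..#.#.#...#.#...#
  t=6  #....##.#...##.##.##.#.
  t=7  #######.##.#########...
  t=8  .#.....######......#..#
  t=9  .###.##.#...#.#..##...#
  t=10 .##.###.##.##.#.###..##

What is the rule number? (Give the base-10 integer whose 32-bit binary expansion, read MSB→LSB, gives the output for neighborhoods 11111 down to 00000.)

450490734

  [31] ##### => .  t=0,i=3
  [30] ####. => .  t=0,i=4
  [29] ###.# => .  t=0,i=22
  [28] ###.. => #  t=0,i=5
  [27] ##.## => #  t=0,i=0
  [26] ##.#. => .  t=1,i=15
  [25] ##..# => #  t=0,i=14
  [24] ##... => .  t=0,i=6
  [23] #.### => #  t=0,i=1
  [22] #.##. => #  t=0,i=12
  [21] #.#.# => .  t=1,i=16
  [20] #.#.. => #  t=4,i=8
  [19] #..## => #  t=2,i=10
  [18] #..#. => .  t=0,i=15
  [17] #...# => .  t=1,i=21
  [16] #.... => #  t=0,i=7
  [15] .#### => #  t=0,i=2
  [14] .###. => #  t=1,i=1
  [13] .##.# => #  t=3,i=13
  [12] .##.. => #  t=0,i=13
  [11] .#.## => .  t=0,i=11
  [10] .#.#. => .  t=5,i=9
  [9] .#..# => .  t=4,i=9
  [8] .#... => #  t=5,i=13
  [7] ..### => .  t=1,i=0
  [6] ..##. => #  t=2,i=18
  [5] ..#.# => #  t=0,i=10
  [4] ..#.. => .  t=8,i=19
  [3] ...## => #  t=1,i=22
  [2] ...#. => #  t=0,i=9
  [1] ....# => #  t=0,i=8
  [0] ..... => .  t=4,i=19
  bits 00011010110110011111000101101110 = 450490734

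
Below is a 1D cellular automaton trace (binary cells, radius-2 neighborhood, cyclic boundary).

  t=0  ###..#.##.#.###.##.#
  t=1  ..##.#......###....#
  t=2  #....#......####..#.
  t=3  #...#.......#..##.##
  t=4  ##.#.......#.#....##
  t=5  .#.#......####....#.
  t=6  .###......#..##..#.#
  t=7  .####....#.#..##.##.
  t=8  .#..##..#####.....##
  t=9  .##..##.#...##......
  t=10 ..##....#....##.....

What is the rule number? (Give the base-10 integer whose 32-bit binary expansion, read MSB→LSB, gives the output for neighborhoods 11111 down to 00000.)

  #####|.  b31=0 t=8,i=10
  ####.|.  b30=0 t=0,i=1
  ###.#|#  b29=1 t=0,i=14
  ###..|#  b28=1 t=0,i=2
  ##.##|.  b27=0 t=0,i=15
  ##.#.|.  b26=0 t=0,i=9
  ##..#|#  b25=1 t=0,i=3
  ##...|#  b24=1 t=1,i=15
  #.###|#  b23=1 t=0,i=12
  #.##.|.  b22=0 t=0,i=7
  #.#.#|.  b21=0 t=0,i=10
  #.#..|#  b20=1 t=1,i=5
  #..##|.  b19=0 t=1,i=1
  #..#.|.  b18=0 t=0,i=4
  #...#|.  b17=0 t=3,i=2
  #....|.  b16=0 t=1,i=7
  .####|.  b15=0 t=0,i=0
  .###.|#  b14=1 t=0,i=13
  .##.#|.  b13=0 t=0,i=8
  .##..|#  b12=1 t=6,i=14
  .#.##|.  b11=0 t=0,i=6
  .#.#.|#  b10=1 t=2,i=19
  .#..#|#  b9=1 t=1,i=0
  .#...|.  b8=0 t=1,i=6
  ..###|#  b7=1 t=1,i=12
  ..##.|.  b6=0 t=1,i=2
  ..#.#|#  b5=1 t=0,i=5
  ..#..|.  b4=0 t=1,i=19
  ...##|.  b3=0 t=1,i=11
  ...#.|#  b2=1 t=1,i=18
  ....#|.  b1=0 t=1,i=10
  .....|.  b0=0 t=1,i=8
  bits 00110011100100000101011010100100 = 865097380

865097380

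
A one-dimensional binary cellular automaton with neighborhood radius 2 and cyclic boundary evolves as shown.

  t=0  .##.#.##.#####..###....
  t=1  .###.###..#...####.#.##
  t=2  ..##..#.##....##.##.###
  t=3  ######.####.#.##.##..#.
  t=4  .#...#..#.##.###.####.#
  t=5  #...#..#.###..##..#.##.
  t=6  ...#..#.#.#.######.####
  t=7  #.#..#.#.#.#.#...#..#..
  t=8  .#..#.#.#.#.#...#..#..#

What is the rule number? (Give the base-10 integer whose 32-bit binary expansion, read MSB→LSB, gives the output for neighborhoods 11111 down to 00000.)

659356871

  ##### -> .   bit 31 = 0  t=0,i=11
  ####. -> .   bit 30 = 0  t=0,i=12
  ###.# -> #   bit 29 = 1  t=1,i=3
  ###.. -> .   bit 28 = 0  t=0,i=13
  ##.## -> .   bit 27 = 0  t=0,i=8
  ##.#. -> #   bit 26 = 1  t=0,i=3
  ##..# -> #   bit 25 = 1  t=0,i=14
  ##... -> #   bit 24 = 1  t=0,i=19
  #.### -> .   bit 23 = 0  t=0,i=9
  #.##. -> #   bit 22 = 1  t=0,i=6
  #.#.# -> .   bit 21 = 0  t=0,i=4
  #.#.. -> .   bit 20 = 0  t=4,i=1
  #..## -> #   bit 19 = 1  t=0,i=15
  #..#. -> #   bit 18 = 1  t=1,i=9
  #...# -> .   bit 17 = 0  t=1,i=12
  #.... -> .   bit 16 = 0  t=0,i=20
  .#### -> #   bit 15 = 1  t=0,i=10
  .###. -> #   bit 14 = 1  t=0,i=17
  .##.# -> #   bit 13 = 1  t=0,i=2
  .##.. -> #   bit 12 = 1  t=2,i=3
  .#.## -> #   bit 11 = 1  t=0,i=5
  .#.#. -> #   bit 10 = 1  t=4,i=0
  .#..# -> .   bit 9 = 0  t=4,i=6
  .#... -> .   bit 8 = 0  t=1,i=11
  ..### -> #   bit 7 = 1  t=0,i=16
  ..##. -> #   bit 6 = 1  t=0,i=1
  ..#.# -> .   bit 5 = 0  t=2,i=6
  ..#.. -> .   bit 4 = 0  t=1,i=10
  ...## -> .   bit 3 = 0  t=0,i=0
  ...#. -> #   bit 2 = 1  t=4,i=4
  ....# -> #   bit 1 = 1  t=0,i=22
  ..... -> #   bit 0 = 1  t=0,i=21
  bits 00100111010011001111110011000111 = 659356871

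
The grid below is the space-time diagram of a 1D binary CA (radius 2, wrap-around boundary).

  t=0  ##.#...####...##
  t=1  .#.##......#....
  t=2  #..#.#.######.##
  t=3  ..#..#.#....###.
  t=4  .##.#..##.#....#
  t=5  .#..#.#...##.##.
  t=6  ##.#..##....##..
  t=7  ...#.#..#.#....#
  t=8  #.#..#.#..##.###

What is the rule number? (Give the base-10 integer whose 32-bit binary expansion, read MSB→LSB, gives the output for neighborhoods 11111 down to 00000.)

  nb #####: next=.  (t=2,i=9, bit31=0)
  nb ####.: next=.  (t=0,i=0, bit30=0)
  nb ###.#: next=#  (t=0,i=1, bit29=1)
  nb ###..: next=.  (t=0,i=10, bit28=0)
  nb ##.##: next=#  (t=2,i=13, bit27=1)
  nb ##.#.: next=.  (t=0,i=2, bit26=0)
  nb ##..#: next=.  (t=2,i=1, bit25=0)
  nb ##...: next=#  (t=0,i=11, bit24=1)
  nb #.###: next=#  (t=2,i=7, bit23=1)
  nb #.##.: next=#  (t=1,i=3, bit22=1)
  nb #.#.#: next=#  (t=2,i=5, bit21=1)
  nb #.#..: next=#  (t=0,i=3, bit20=1)
  nb #..##: next=#  (t=4,i=6, bit19=1)
  nb #..#.: next=#  (t=2,i=2, bit18=1)
  nb #...#: next=.  (t=0,i=5, bit17=0)
  nb #....: next=.  (t=1,i=6, bit16=0)
  nb .####: next=.  (t=0,i=8, bit15=0)
  nb .###.: next=.  (t=2,i=15, bit14=0)
  nb .##.#: next=.  (t=4,i=2, bit13=0)
  nb .##..: next=.  (t=1,i=4, bit12=0)
  nb .#.##: next=.  (t=1,i=2, bit11=0)
  nb .#.#.: next=.  (t=2,i=4, bit10=0)
  nb .#..#: next=.  (t=3,i=3, bit9=0)
  nb .#...: next=#  (t=0,i=4, bit8=1)
  nb ..###: next=.  (t=0,i=7, bit7=0)
  nb ..##.: next=.  (t=4,i=7, bit6=0)
  nb ..#.#: next=.  (t=1,i=1, bit5=0)
  nb ..#..: next=#  (t=1,i=11, bit4=1)
  nb ...##: next=.  (t=0,i=6, bit3=0)
  nb ...#.: next=#  (t=1,i=0, bit2=1)
  nb ....#: next=#  (t=1,i=9, bit1=1)
  nb .....: next=#  (t=1,i=7, bit0=1)
  bits 00101001111111000000000100010111 = 704381207

704381207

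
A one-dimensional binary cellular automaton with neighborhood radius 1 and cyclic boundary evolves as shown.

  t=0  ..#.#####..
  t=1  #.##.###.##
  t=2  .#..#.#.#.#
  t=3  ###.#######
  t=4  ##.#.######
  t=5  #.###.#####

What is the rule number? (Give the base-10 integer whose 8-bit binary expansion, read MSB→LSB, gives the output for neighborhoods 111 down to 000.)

181

  nb ###: next=#  (t=0,i=5, bit7=1)
  nb ##.: next=.  (t=0,i=8, bit6=0)
  nb #.#: next=#  (t=0,i=3, bit5=1)
  nb #..: next=#  (t=0,i=9, bit4=1)
  nb .##: next=.  (t=0,i=4, bit3=0)
  nb .#.: next=#  (t=0,i=2, bit2=1)
  nb ..#: next=.  (t=0,i=1, bit1=0)
  nb ...: next=#  (t=0,i=0, bit0=1)
  bits 10110101 = 181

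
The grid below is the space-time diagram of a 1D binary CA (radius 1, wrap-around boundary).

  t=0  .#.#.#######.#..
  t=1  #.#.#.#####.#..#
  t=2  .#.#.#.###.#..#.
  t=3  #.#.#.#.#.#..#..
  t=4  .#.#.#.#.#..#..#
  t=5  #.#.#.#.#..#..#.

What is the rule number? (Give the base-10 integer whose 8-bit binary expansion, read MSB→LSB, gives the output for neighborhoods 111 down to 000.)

  nb ###: next=#  (t=0,i=6, bit7=1)
  nb ##.: next=.  (t=0,i=11, bit6=0)
  nb #.#: next=#  (t=0,i=2, bit5=1)
  nb #..: next=.  (t=0,i=14, bit4=0)
  nb .##: next=.  (t=0,i=5, bit3=0)
  nb .#.: next=.  (t=0,i=1, bit2=0)
  nb ..#: next=#  (t=0,i=0, bit1=1)
  nb ...: next=#  (t=0,i=15, bit0=1)
  bits 10100011 = 163

163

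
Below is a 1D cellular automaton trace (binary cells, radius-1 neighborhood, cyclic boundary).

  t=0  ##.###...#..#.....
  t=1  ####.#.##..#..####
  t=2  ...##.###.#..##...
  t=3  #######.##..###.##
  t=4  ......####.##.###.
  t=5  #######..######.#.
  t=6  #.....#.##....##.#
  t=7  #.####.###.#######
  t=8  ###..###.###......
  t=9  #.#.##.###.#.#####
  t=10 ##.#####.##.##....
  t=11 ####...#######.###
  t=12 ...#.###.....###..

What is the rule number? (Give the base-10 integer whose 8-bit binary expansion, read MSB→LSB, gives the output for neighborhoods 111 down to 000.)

  ### -> .   bit 7 = 0  t=0,i=4
  ##. -> #   bit 6 = 1  t=0,i=1
  #.# -> #   bit 5 = 1  t=0,i=2
  #.. -> .   bit 4 = 0  t=0,i=6
  .## -> #   bit 3 = 1  t=0,i=0
  .#. -> .   bit 2 = 0  t=0,i=9
  ..# -> #   bit 1 = 1  t=0,i=8
  ... -> #   bit 0 = 1  t=0,i=7
  bits 01101011 = 107

107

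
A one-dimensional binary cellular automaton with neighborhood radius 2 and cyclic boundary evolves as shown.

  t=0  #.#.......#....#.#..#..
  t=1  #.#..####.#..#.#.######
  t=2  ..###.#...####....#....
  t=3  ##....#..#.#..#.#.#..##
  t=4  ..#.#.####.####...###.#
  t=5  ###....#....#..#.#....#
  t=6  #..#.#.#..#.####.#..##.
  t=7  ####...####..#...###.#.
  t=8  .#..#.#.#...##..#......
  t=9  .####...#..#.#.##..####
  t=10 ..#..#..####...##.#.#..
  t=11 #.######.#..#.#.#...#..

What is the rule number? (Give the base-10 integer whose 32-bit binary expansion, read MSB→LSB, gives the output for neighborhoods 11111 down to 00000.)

22852155

  #####|.  b31=0 t=1,i=19
  ####.|.  b30=0 t=1,i=7
  ###.#|.  b29=0 t=1,i=0
  ###..|.  b28=0 t=2,i=13
  ##.##|.  b27=0 t=4,i=10
  ##.#.|.  b26=0 t=1,i=1
  ##..#|.  b25=0 t=7,i=11
  ##...|#  b24=1 t=2,i=14
  #.###|.  b23=0 t=1,i=17
  #.##.|#  b22=1 t=9,i=15
  #.#.#|.  b21=0 t=1,i=15
  #.#..|#  b20=1 t=0,i=2
  #..##|#  b19=1 t=1,i=4
  #..#.|#  b18=1 t=0,i=19
  #...#|.  b17=0 t=2,i=8
  #....|.  b16=0 t=0,i=4
  .####|#  b15=1 t=1,i=6
  .###.|.  b14=0 t=2,i=3
  .##.#|#  b13=1 t=6,i=21
  .##..|#  b12=1 t=8,i=13
  .#.##|.  b11=0 t=1,i=16
  .#.#.|.  b10=0 t=0,i=1
  .#..#|#  b9=1 t=0,i=18
  .#...|.  b8=0 t=0,i=3
  ..###|.  b7=0 t=1,i=5
  ..##.|.  b6=0 t=6,i=20
  ..#.#|#  b5=1 t=0,i=0
  ..#..|#  b4=1 t=0,i=10
  ...##|#  b3=1 t=2,i=1
  ...#.|.  b2=0 t=0,i=9
  ....#|#  b1=1 t=0,i=8
  .....|#  b0=1 t=0,i=5
  bits 00000001010111001011001000111011 = 22852155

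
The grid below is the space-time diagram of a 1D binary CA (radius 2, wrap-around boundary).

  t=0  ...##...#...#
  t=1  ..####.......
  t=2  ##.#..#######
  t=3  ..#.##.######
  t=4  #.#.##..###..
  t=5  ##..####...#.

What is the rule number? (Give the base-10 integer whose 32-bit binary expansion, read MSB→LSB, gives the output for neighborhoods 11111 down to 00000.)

  [31] ##### => #  t=2,i=8
  [30] ####. => .  t=1,i=4
  [29] ###.# => .  t=2,i=1
  [28] ###.. => .  t=1,i=5
  [27] ##.## => .  t=3,i=6
  [26] ##.#. => #  t=2,i=2
  [25] ##..# => #  t=3,i=0
  [24] ##... => #  t=0,i=5
  [23] #.### => .  t=3,i=7
  [22] #.##. => #  t=3,i=4
  [21] #.#.# => .  t=4,i=2
  [20] #.#.. => .  t=2,i=3
  [19] #..## => #  t=2,i=5
  [18] #..#. => .  t=3,i=1
  [17] #...# => .  t=0,i=1
  [16] #.... => #  t=1,i=7
  [15] .#### => #  t=1,i=3
  [14] .###. => .  t=4,i=9
  [13] .##.# => #  t=3,i=5
  [12] .##.. => #  t=0,i=4
  [11] .#.## => .  t=3,i=3
  [10] .#.#. => #  t=4,i=1
  [9] .#..# => #  t=2,i=4
  [8] .#... => .  t=0,i=0
  [7] ..### => .  t=1,i=2
  [6] ..##. => #  t=0,i=3
  [5] ..#.# => #  t=3,i=2
  [4] ..#.. => .  t=0,i=8
  [3] ...## => #  t=0,i=2
  [2] ...#. => .  t=0,i=7
  [1] ....# => #  t=1,i=0
  [0] ..... => #  t=1,i=8
  bits 10000111010010011011011001101011 = 2269754987

2269754987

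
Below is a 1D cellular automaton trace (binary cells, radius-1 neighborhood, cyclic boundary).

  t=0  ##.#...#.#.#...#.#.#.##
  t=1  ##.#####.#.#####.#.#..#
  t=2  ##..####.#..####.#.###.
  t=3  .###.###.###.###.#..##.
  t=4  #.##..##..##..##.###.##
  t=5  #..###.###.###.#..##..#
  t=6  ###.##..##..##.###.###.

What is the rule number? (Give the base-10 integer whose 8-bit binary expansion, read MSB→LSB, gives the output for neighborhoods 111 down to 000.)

215

  nb ###: next=#  (t=0,i=0, bit7=1)
  nb ##.: next=#  (t=0,i=1, bit6=1)
  nb #.#: next=.  (t=0,i=2, bit5=0)
  nb #..: next=#  (t=0,i=4, bit4=1)
  nb .##: next=.  (t=0,i=21, bit3=0)
  nb .#.: next=#  (t=0,i=3, bit2=1)
  nb ..#: next=#  (t=0,i=6, bit1=1)
  nb ...: next=#  (t=0,i=5, bit0=1)
  bits 11010111 = 215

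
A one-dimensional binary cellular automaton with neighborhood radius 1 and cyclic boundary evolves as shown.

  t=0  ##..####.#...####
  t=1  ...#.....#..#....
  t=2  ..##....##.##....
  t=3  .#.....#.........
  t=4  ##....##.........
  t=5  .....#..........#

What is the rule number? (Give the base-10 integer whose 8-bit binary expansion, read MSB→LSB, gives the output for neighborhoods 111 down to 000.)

  nb ###: next=.  (t=0,i=0, bit7=0)
  nb ##.: next=.  (t=0,i=1, bit6=0)
  nb #.#: next=.  (t=0,i=8, bit5=0)
  nb #..: next=.  (t=0,i=2, bit4=0)
  nb .##: next=.  (t=0,i=4, bit3=0)
  nb .#.: next=#  (t=0,i=9, bit2=1)
  nb ..#: next=#  (t=0,i=3, bit1=1)
  nb ...: next=.  (t=0,i=11, bit0=0)
  bits 00000110 = 6

6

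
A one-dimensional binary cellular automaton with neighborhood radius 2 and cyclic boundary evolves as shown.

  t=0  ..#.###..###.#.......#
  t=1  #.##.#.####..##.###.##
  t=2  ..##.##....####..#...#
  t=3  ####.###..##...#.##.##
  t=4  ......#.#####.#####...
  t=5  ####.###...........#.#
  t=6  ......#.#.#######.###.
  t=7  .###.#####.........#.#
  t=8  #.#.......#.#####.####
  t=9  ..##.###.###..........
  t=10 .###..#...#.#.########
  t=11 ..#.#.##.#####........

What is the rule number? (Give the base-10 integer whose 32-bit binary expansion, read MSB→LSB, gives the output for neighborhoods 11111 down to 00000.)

  [31] ##### => .  t=3,i=0
  [30] ####. => .  t=1,i=9
  [29] ###.# => .  t=0,i=11
  [28] ###.. => .  t=0,i=6
  [27] ##.## => .  t=1,i=1
  [26] ##.#. => .  t=0,i=12
  [25] ##..# => #  t=0,i=7
  [24] ##... => #  t=2,i=7
  [23] #.### => .  t=0,i=4
  [22] #.##. => #  t=1,i=2
  [21] #.#.# => #  t=1,i=5
  [20] #.#.. => #  t=0,i=13
  [19] #..## => #  t=0,i=8
  [18] #..#. => .  t=0,i=1
  [17] #...# => .  t=2,i=19
  [16] #.... => .  t=0,i=15
  [15] .#### => .  t=1,i=8
  [14] .###. => #  t=0,i=5
  [13] .##.# => #  t=1,i=3
  [12] .##.. => #  t=2,i=6
  [11] .#.## => #  t=0,i=3
  [10] .#.#. => #  t=6,i=7
  [9] .#..# => #  t=0,i=0
  [8] .#... => #  t=0,i=14
  [7] ..### => #  t=0,i=9
  [6] ..##. => #  t=1,i=13
  [5] ..#.# => #  t=0,i=2
  [4] ..#.. => #  t=0,i=21
  [3] ...## => #  t=2,i=10
  [2] ...#. => #  t=0,i=20
  [1] ....# => .  t=0,i=19
  [0] ..... => #  t=0,i=16
  bits 00000011011110000111111111111101 = 58228733

58228733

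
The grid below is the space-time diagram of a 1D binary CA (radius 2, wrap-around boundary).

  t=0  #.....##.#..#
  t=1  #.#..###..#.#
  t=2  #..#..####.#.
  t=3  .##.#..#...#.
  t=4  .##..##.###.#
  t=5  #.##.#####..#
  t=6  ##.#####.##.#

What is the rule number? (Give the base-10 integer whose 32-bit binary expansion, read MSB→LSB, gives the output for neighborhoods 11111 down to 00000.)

  nb #####: next=#  (t=5,i=7, bit31=1)
  nb ####.: next=.  (t=2,i=8, bit30=0)
  nb ###.#: next=.  (t=2,i=9, bit29=0)
  nb ###..: next=#  (t=1,i=7, bit28=1)
  nb ##.##: next=#  (t=4,i=7, bit27=1)
  nb ##.#.: next=.  (t=0,i=8, bit26=0)
  nb ##..#: next=#  (t=1,i=8, bit25=1)
  nb ##...: next=.  (t=0,i=1, bit24=0)
  nb #.###: next=#  (t=4,i=8, bit23=1)
  nb #.##.: next=.  (t=1,i=12, bit22=0)
  nb #.#.#: next=#  (t=2,i=11, bit21=1)
  nb #.#..: next=.  (t=0,i=9, bit20=0)
  nb #..##: next=.  (t=0,i=11, bit19=0)
  nb #..#.: next=#  (t=1,i=9, bit18=1)
  nb #...#: next=#  (t=3,i=9, bit17=1)
  nb #....: next=#  (t=0,i=2, bit16=1)
  nb .####: next=#  (t=2,i=7, bit15=1)
  nb .###.: next=#  (t=1,i=6, bit14=1)
  nb .##.#: next=#  (t=0,i=7, bit13=1)
  nb .##..: next=#  (t=0,i=0, bit12=1)
  nb .#.##: next=#  (t=1,i=11, bit11=1)
  nb .#.#.: next=.  (t=2,i=12, bit10=0)
  nb .#..#: next=#  (t=0,i=10, bit9=1)
  nb .#...: next=#  (t=3,i=8, bit8=1)
  nb ..###: next=.  (t=1,i=5, bit7=0)
  nb ..##.: next=#  (t=0,i=6, bit6=1)
  nb ..#.#: next=.  (t=1,i=10, bit5=0)
  nb ..#..: next=.  (t=2,i=3, bit4=0)
  nb ...##: next=#  (t=0,i=5, bit3=1)
  nb ...#.: next=#  (t=3,i=10, bit2=1)
  nb ....#: next=.  (t=0,i=4, bit1=0)
  nb .....: next=.  (t=0,i=3, bit0=0)
  bits 10011010101001111111101101001100 = 2594700108

2594700108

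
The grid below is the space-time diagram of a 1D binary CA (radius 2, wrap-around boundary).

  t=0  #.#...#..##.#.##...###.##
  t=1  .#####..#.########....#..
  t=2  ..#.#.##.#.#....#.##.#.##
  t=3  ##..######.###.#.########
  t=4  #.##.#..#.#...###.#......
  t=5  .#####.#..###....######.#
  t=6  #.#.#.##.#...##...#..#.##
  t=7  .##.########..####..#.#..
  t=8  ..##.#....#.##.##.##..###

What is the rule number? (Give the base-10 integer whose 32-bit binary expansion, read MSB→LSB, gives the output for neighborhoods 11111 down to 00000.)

  #####|.  b31=0 t=1,i=3
  ####.|#  b30=1 t=1,i=4
  ###.#|.  b29=0 t=0,i=0
  ###..|.  b28=0 t=1,i=5
  ##.##|#  b27=1 t=0,i=22
  ##.#.|#  b26=1 t=0,i=1
  ##..#|#  b25=1 t=1,i=6
  ##...|#  b24=1 t=0,i=16
  #.###|.  b23=0 t=0,i=23
  #.##.|#  b22=1 t=0,i=14
  #.#.#|#  b21=1 t=0,i=12
  #.#..|#  b20=1 t=0,i=2
  #..##|#  b19=1 t=0,i=8
  #..#.|#  b18=1 t=1,i=7
  #...#|#  b17=1 t=0,i=4
  #....|#  b16=1 t=1,i=19
  .####|#  b15=1 t=1,i=2
  .###.|.  b14=0 t=0,i=20
  .##.#|#  b13=1 t=0,i=10
  .##..|#  b12=1 t=0,i=15
  .#.##|#  b11=1 t=0,i=13
  .#.#.|.  b10=0 t=2,i=3
  .#..#|.  b9=0 t=0,i=7
  .#...|#  b8=1 t=0,i=3
  ..###|.  b7=0 t=0,i=19
  ..##.|.  b6=0 t=0,i=9
  ..#.#|.  b5=0 t=1,i=8
  ..#..|.  b4=0 t=0,i=6
  ...##|.  b3=0 t=0,i=18
  ...#.|#  b2=1 t=0,i=5
  ....#|.  b1=0 t=1,i=20
  .....|#  b0=1 t=4,i=21
  bits 01001111011111111011100100000101 = 1333770501

1333770501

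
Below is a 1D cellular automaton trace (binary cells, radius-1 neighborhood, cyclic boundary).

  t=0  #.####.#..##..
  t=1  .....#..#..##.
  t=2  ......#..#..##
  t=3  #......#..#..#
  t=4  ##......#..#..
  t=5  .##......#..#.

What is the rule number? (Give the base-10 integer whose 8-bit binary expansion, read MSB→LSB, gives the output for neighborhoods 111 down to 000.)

  [7] ### => .  t=0,i=3
  [6] ##. => #  t=0,i=5
  [5] #.# => .  t=0,i=1
  [4] #.. => #  t=0,i=8
  [3] .## => .  t=0,i=2
  [2] .#. => .  t=0,i=0
  [1] ..# => .  t=0,i=9
  [0] ... => .  t=1,i=0
  bits 01010000 = 80

80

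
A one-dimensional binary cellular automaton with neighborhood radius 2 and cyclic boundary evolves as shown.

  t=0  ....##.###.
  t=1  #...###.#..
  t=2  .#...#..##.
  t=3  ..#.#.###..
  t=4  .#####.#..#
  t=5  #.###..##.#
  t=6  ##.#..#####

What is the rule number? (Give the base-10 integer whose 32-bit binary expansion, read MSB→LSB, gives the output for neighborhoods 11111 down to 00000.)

  ##### -> #   bit 31 = 1  t=4,i=3
  ####. -> #   bit 30 = 1  t=4,i=4
  ###.# -> .   bit 29 = 0  t=1,i=6
  ###.. -> .   bit 28 = 0  t=0,i=9
  ##.## -> #   bit 27 = 1  t=0,i=6
  ##.#. -> .   bit 26 = 0  t=1,i=7
  ##..# -> .   bit 25 = 0  t=2,i=10
  ##... -> .   bit 24 = 0  t=0,i=10
  #.### -> .   bit 23 = 0  t=0,i=7
  #.##. -> #   bit 22 = 1  t=5,i=10
  #.#.# -> #   bit 21 = 1  t=3,i=4
  #.#.. -> #   bit 20 = 1  t=1,i=8
  #..## -> #   bit 19 = 1  t=2,i=7
  #..#. -> .   bit 18 = 0  t=1,i=10
  #...# -> .   bit 17 = 0  t=1,i=2
  #.... -> #   bit 16 = 1  t=0,i=0
  .#### -> #   bit 15 = 1  t=4,i=2
  .###. -> #   bit 14 = 1  t=0,i=8
  .##.# -> #   bit 13 = 1  t=0,i=5
  .##.. -> .   bit 12 = 0  t=2,i=9
  .#.## -> #   bit 11 = 1  t=3,i=5
  .#.#. -> #   bit 10 = 1  t=3,i=3
  .#..# -> #   bit 9 = 1  t=1,i=9
  .#... -> #   bit 8 = 1  t=1,i=1
  ..### -> .   bit 7 = 0  t=1,i=4
  ..##. -> #   bit 6 = 1  t=0,i=4
  ..#.# -> #   bit 5 = 1  t=3,i=2
  ..#.. -> .   bit 4 = 0  t=1,i=0
  ...## -> .   bit 3 = 0  t=0,i=3
  ...#. -> #   bit 2 = 1  t=2,i=4
  ....# -> .   bit 1 = 0  t=0,i=2
  ..... -> .   bit 0 = 0  t=0,i=1
  bits 11001000011110011110111101100100 = 3363434340

3363434340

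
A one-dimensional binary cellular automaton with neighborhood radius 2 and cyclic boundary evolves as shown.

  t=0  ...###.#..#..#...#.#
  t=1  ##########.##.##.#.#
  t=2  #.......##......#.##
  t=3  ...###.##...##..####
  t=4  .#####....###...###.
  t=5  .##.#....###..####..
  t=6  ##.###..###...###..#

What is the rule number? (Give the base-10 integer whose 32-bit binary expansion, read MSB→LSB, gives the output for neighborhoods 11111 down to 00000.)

1687604201

  nb #####: next=.  (t=1,i=1, bit31=0)
  nb ####.: next=#  (t=1,i=8, bit30=1)
  nb ###.#: next=#  (t=0,i=5, bit29=1)
  nb ###..: next=.  (t=2,i=0, bit28=0)
  nb ##.##: next=.  (t=1,i=10, bit27=0)
  nb ##.#.: next=#  (t=0,i=6, bit26=1)
  nb ##..#: next=.  (t=3,i=14, bit25=0)
  nb ##...: next=.  (t=2,i=1, bit24=0)
  nb #.###: next=#  (t=1,i=19, bit23=1)
  nb #.##.: next=.  (t=1,i=11, bit22=0)
  nb #.#.#: next=.  (t=1,i=17, bit21=0)
  nb #.#..: next=#  (t=0,i=7, bit20=1)
  nb #..##: next=.  (t=3,i=15, bit19=0)
  nb #..#.: next=#  (t=0,i=9, bit18=1)
  nb #...#: next=#  (t=0,i=1, bit17=1)
  nb #....: next=.  (t=2,i=2, bit16=0)
  nb .####: next=#  (t=1,i=0, bit15=1)
  nb .###.: next=#  (t=0,i=4, bit14=1)
  nb .##.#: next=.  (t=1,i=12, bit13=0)
  nb .##..: next=.  (t=2,i=9, bit12=0)
  nb .#.##: next=#  (t=1,i=18, bit11=1)
  nb .#.#.: next=.  (t=0,i=18, bit10=0)
  nb .#..#: next=#  (t=0,i=8, bit9=1)
  nb .#...: next=#  (t=0,i=0, bit8=1)
  nb ..###: next=#  (t=0,i=3, bit7=1)
  nb ..##.: next=#  (t=2,i=8, bit6=1)
  nb ..#.#: next=#  (t=0,i=17, bit5=1)
  nb ..#..: next=.  (t=0,i=10, bit4=0)
  nb ...##: next=#  (t=0,i=2, bit3=1)
  nb ...#.: next=.  (t=0,i=16, bit2=0)
  nb ....#: next=.  (t=2,i=6, bit1=0)
  nb .....: next=#  (t=2,i=3, bit0=1)
  bits 01100100100101101100101111101001 = 1687604201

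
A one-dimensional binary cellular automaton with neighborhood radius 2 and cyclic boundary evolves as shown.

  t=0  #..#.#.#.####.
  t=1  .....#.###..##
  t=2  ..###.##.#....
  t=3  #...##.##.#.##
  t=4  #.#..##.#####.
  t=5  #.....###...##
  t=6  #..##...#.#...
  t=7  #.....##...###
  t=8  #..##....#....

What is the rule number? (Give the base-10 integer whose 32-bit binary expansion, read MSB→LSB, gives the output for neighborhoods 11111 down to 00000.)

  nb #####: next=.  (t=4,i=10, bit31=0)
  nb ####.: next=.  (t=0,i=11, bit30=0)
  nb ###.#: next=#  (t=0,i=12, bit29=1)
  nb ###..: next=#  (t=1,i=9, bit28=1)
  nb ##.##: next=#  (t=2,i=5, bit27=1)
  nb ##.#.: next=#  (t=0,i=13, bit26=1)
  nb ##..#: next=.  (t=1,i=10, bit25=0)
  nb ##...: next=.  (t=1,i=0, bit24=0)
  nb #.###: next=#  (t=0,i=9, bit23=1)
  nb #.##.: next=.  (t=2,i=6, bit22=0)
  nb #.#.#: next=#  (t=0,i=5, bit21=1)
  nb #.#..: next=.  (t=0,i=0, bit20=0)
  nb #..##: next=.  (t=1,i=11, bit19=0)
  nb #..#.: next=.  (t=0,i=2, bit18=0)
  nb #...#: next=#  (t=3,i=2, bit17=1)
  nb #....: next=.  (t=1,i=1, bit16=0)
  nb .####: next=.  (t=0,i=10, bit15=0)
  nb .###.: next=.  (t=1,i=8, bit14=0)
  nb .##.#: next=#  (t=2,i=7, bit13=1)
  nb .##..: next=.  (t=1,i=13, bit12=0)
  nb .#.##: next=#  (t=0,i=8, bit11=1)
  nb .#.#.: next=.  (t=0,i=4, bit10=0)
  nb .#..#: next=.  (t=0,i=1, bit9=0)
  nb .#...: next=#  (t=2,i=10, bit8=1)
  nb ..###: next=.  (t=2,i=2, bit7=0)
  nb ..##.: next=.  (t=1,i=12, bit6=0)
  nb ..#.#: next=.  (t=0,i=3, bit5=0)
  nb ..#..: next=#  (t=6,i=0, bit4=1)
  nb ...##: next=.  (t=2,i=1, bit3=0)
  nb ...#.: next=#  (t=1,i=4, bit2=1)
  nb ....#: next=#  (t=1,i=3, bit1=1)
  nb .....: next=#  (t=1,i=2, bit0=1)
  bits 00111100101000100010100100010111 = 1017260311

1017260311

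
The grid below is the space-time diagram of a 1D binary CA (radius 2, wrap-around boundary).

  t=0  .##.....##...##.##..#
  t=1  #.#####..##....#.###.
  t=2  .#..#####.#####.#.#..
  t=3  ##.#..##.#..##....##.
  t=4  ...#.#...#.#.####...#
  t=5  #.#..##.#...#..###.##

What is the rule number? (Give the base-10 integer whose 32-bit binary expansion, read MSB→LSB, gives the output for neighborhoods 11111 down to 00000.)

  ##### -> #   bit 31 = 1  t=1,i=4
  ####. -> #   bit 30 = 1  t=1,i=5
  ###.# -> .   bit 29 = 0  t=1,i=19
  ###.. -> #   bit 28 = 1  t=1,i=6
  ##.## -> #   bit 27 = 1  t=0,i=15
  ##.#. -> .   bit 26 = 0  t=1,i=20
  ##..# -> #   bit 25 = 1  t=0,i=18
  ##... -> #   bit 24 = 1  t=0,i=3
  #.### -> .   bit 23 = 0  t=1,i=2
  #.##. -> .   bit 22 = 0  t=0,i=1
  #.#.# -> .   bit 21 = 0  t=1,i=0
  #.#.. -> #   bit 20 = 1  t=2,i=18
  #..## -> #   bit 19 = 1  t=1,i=8
  #..#. -> #   bit 18 = 1  t=0,i=19
  #...# -> .   bit 17 = 0  t=0,i=11
  #.... -> #   bit 16 = 1  t=0,i=4
  .#### -> .   bit 15 = 0  t=1,i=3
  .###. -> #   bit 14 = 1  t=1,i=18
  .##.# -> .   bit 13 = 0  t=0,i=14
  .##.. -> #   bit 12 = 1  t=0,i=2
  .#.## -> #   bit 11 = 1  t=0,i=0
  .#.#. -> .   bit 10 = 0  t=2,i=17
  .#..# -> .   bit 9 = 0  t=2,i=2
  .#... -> #   bit 8 = 1  t=2,i=19
  ..### -> .   bit 7 = 0  t=2,i=4
  ..##. -> .   bit 6 = 0  t=0,i=8
  ..#.# -> .   bit 5 = 0  t=0,i=20
  ..#.. -> #   bit 4 = 1  t=2,i=1
  ...## -> .   bit 3 = 0  t=0,i=7
  ...#. -> #   bit 2 = 1  t=1,i=14
  ....# -> #   bit 1 = 1  t=0,i=6
  ..... -> #   bit 0 = 1  t=0,i=5
  bits 11011011000111010101100100010111 = 3676133655

3676133655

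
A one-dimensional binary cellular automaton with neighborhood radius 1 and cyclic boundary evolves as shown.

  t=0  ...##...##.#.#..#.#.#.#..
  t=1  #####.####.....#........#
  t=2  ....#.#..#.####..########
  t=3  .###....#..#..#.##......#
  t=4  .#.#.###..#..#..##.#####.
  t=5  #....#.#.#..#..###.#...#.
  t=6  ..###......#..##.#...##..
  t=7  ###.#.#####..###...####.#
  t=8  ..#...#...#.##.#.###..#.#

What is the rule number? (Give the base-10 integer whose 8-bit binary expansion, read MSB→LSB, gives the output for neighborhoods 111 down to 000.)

  ### -> .   bit 7 = 0  t=1,i=0
  ##. -> #   bit 6 = 1  t=0,i=4
  #.# -> .   bit 5 = 0  t=0,i=10
  #.. -> .   bit 4 = 0  t=0,i=5
  .## -> #   bit 3 = 1  t=0,i=3
  .#. -> .   bit 2 = 0  t=0,i=11
  ..# -> #   bit 1 = 1  t=0,i=2
  ... -> #   bit 0 = 1  t=0,i=0
  bits 01001011 = 75

75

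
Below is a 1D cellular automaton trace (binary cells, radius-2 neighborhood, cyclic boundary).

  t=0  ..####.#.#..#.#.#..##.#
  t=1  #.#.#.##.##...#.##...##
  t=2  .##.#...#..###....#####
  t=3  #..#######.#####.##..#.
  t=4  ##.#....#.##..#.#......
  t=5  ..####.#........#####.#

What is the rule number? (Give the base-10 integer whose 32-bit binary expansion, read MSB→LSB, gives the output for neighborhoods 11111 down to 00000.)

  nb #####: next=.  (t=2,i=20, bit31=0)
  nb ####.: next=#  (t=0,i=4, bit30=1)
  nb ###.#: next=.  (t=0,i=5, bit29=0)
  nb ###..: next=#  (t=2,i=13, bit28=1)
  nb ##.##: next=#  (t=1,i=8, bit27=1)
  nb ##.#.: next=#  (t=0,i=6, bit26=1)
  nb ##..#: next=.  (t=3,i=19, bit25=0)
  nb ##...: next=#  (t=1,i=11, bit24=1)
  nb #.###: next=#  (t=3,i=11, bit23=1)
  nb #.##.: next=.  (t=1,i=6, bit22=0)
  nb #.#.#: next=#  (t=0,i=7, bit21=1)
  nb #.#..: next=#  (t=0,i=9, bit20=1)
  nb #..##: next=.  (t=0,i=1, bit19=0)
  nb #..#.: next=.  (t=0,i=11, bit18=0)
  nb #...#: next=#  (t=1,i=12, bit17=1)
  nb #....: next=#  (t=2,i=15, bit16=1)
  nb .####: next=.  (t=0,i=3, bit15=0)
  nb .###.: next=#  (t=1,i=22, bit14=1)
  nb .##.#: next=.  (t=0,i=20, bit13=0)
  nb .##..: next=.  (t=1,i=10, bit12=0)
  nb .#.##: next=.  (t=1,i=5, bit11=0)
  nb .#.#.: next=.  (t=0,i=8, bit10=0)
  nb .#..#: next=#  (t=0,i=0, bit9=1)
  nb .#...: next=#  (t=2,i=5, bit8=1)
  nb ..###: next=#  (t=0,i=2, bit7=1)
  nb ..##.: next=.  (t=0,i=19, bit6=0)
  nb ..#.#: next=.  (t=0,i=12, bit5=0)
  nb ..#..: next=#  (t=2,i=8, bit4=1)
  nb ...##: next=#  (t=1,i=20, bit3=1)
  nb ...#.: next=#  (t=1,i=13, bit2=1)
  nb ....#: next=.  (t=2,i=16, bit1=0)
  nb .....: next=#  (t=4,i=19, bit0=1)
  bits 01011101101100110100001110011101 = 1572029341

1572029341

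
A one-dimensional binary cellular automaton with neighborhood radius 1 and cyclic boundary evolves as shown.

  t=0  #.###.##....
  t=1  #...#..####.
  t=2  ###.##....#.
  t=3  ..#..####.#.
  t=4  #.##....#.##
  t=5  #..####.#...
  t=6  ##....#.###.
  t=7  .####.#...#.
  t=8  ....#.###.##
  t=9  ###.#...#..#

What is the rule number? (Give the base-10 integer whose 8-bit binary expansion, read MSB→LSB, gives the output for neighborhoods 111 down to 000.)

  ### -> .   bit 7 = 0  t=0,i=3
  ##. -> #   bit 6 = 1  t=0,i=4
  #.# -> .   bit 5 = 0  t=0,i=1
  #.. -> #   bit 4 = 1  t=0,i=8
  .## -> .   bit 3 = 0  t=0,i=2
  .#. -> #   bit 2 = 1  t=0,i=0
  ..# -> .   bit 1 = 0  t=0,i=11
  ... -> #   bit 0 = 1  t=0,i=9
  bits 01010101 = 85

85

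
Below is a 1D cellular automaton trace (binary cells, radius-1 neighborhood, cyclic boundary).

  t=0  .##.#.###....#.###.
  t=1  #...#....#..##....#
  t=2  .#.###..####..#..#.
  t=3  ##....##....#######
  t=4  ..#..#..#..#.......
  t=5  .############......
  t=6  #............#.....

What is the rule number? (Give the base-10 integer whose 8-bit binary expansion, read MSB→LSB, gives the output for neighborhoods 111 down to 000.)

22

  [7] ### => .  t=0,i=7
  [6] ##. => .  t=0,i=2
  [5] #.# => .  t=0,i=3
  [4] #.. => #  t=0,i=9
  [3] .## => .  t=0,i=1
  [2] .#. => #  t=0,i=4
  [1] ..# => #  t=0,i=0
  [0] ... => .  t=0,i=10
  bits 00010110 = 22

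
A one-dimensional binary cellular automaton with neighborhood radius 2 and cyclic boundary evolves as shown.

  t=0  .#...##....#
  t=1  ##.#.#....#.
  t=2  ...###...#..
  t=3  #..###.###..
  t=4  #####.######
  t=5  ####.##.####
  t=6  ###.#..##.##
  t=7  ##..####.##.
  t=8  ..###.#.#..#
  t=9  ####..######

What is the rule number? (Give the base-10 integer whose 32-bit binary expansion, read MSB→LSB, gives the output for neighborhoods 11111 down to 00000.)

  #####|#  b31=1 t=4,i=0
  ####.|#  b30=1 t=4,i=3
  ###.#|.  b29=0 t=3,i=5
  ###..|#  b28=1 t=2,i=5
  ##.##|#  b27=1 t=3,i=6
  ##.#.|.  b26=0 t=1,i=2
  ##..#|#  b25=1 t=3,i=10
  ##...|.  b24=0 t=0,i=7
  #.###|#  b23=1 t=3,i=7
  #.##.|.  b22=0 t=1,i=0
  #.#.#|#  b21=1 t=1,i=3
  #.#..|#  b20=1 t=0,i=1
  #..##|#  b19=1 t=3,i=2
  #..#.|#  b18=1 t=3,i=11
  #...#|#  b17=1 t=0,i=3
  #....|.  b16=0 t=0,i=8
  .####|.  b15=0 t=4,i=7
  .###.|#  b14=1 t=2,i=4
  .##.#|.  b13=0 t=1,i=1
  .##..|.  b12=0 t=0,i=6
  .#.##|.  b11=0 t=1,i=11
  .#.#.|#  b10=1 t=0,i=0
  .#..#|#  b9=1 t=3,i=1
  .#...|.  b8=0 t=0,i=2
  ..###|#  b7=1 t=2,i=3
  ..##.|#  b6=1 t=0,i=5
  ..#.#|.  b5=0 t=0,i=11
  ..#..|#  b4=1 t=2,i=9
  ...##|.  b3=0 t=0,i=4
  ...#.|#  b2=1 t=0,i=10
  ....#|.  b1=0 t=0,i=9
  .....|#  b0=1 t=2,i=0
  bits 11011010101111100100011011010101 = 3669903061

3669903061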